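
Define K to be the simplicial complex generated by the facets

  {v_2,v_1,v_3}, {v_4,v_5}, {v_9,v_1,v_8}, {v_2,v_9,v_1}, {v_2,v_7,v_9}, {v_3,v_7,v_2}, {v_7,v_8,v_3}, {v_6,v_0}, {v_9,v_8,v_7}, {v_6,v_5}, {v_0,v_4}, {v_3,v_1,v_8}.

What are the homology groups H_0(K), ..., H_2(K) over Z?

H_0 ≅ Z^2,  H_1 ≅ Z,  H_2 ≅ Z.

Take the total order v_0 < v_1 < v_2 < v_3 < v_4 < v_5 < v_6 < v_7 < v_8 < v_9 on the vertex set. Then K (dimension 2) consists of the simplices:

  0-simplices (10): [v_0], [v_1], [v_2], [v_3], [v_4], [v_5], [v_6], [v_7], [v_8], [v_9]
  1-simplices (16): (16 of them)
  2-simplices (8): [v_1,v_2,v_3], [v_1,v_2,v_9], [v_1,v_3,v_8], [v_1,v_8,v_9], [v_2,v_3,v_7], [v_2,v_7,v_9], [v_3,v_7,v_8], [v_7,v_8,v_9]

giving chain groups C_0 ≅ Z^10, C_1 ≅ Z^16, C_2 ≅ Z^8.

The boundary map ∂_1: C_1 → C_0 maps an edge to its endpoints' difference, ∂[p,q] = q − p. For instance
  ∂[v_4,v_5] = [v_5] − [v_4].
The resulting 10×16 matrix has rank 8, and its Smith normal form has invariant factors (1,1,1,1,1,1,1,1).

Boundary ∂_2: C_2 → C_1 acts by ∂[p,q,r] = [q,r] − [p,r] + [p,q]. For instance
  ∂[v_1,v_2,v_9] = [v_2,v_9] − [v_1,v_9] + [v_1,v_2],
  ∂[v_2,v_7,v_9] = [v_7,v_9] − [v_2,v_9] + [v_2,v_7].
The resulting 16×8 matrix has rank 7, and its Smith normal form has invariant factors (1,1,1,1,1,1,1).

Reading off H_k = ker ∂_k / im ∂_{k+1}:

  H_0: rank C_0 − rank ∂_1 = 10 − 8 = 2, and the invariant factors of ∂_1 are all 1, so H_0 ≅ Z^2.
  H_1: rank ker ∂_1 − rank ∂_2 = (16 − 8) − 7 = 1, and the invariant factors of ∂_2 are all 1, so H_1 ≅ Z.
  H_2: rank ker ∂_2 − rank ∂_3 = (8 − 7) − 0 = 1, and there is no ∂_3, so H_2 ≅ Z.

As a check, the Euler characteristic is 10 − 16 + 8 = 2, which agrees with 2 − 1 + 1 = 2.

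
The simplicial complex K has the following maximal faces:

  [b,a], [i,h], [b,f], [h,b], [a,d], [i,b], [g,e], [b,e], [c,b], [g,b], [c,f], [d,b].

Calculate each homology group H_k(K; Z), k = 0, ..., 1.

H_0 = Z,  H_1 = Z^4.

Fix the vertex order a < b < c < d < e < f < g < h < i and write every simplex with vertices in increasing order. Then dim K = 1 and the simplices of K are:

  0-simplices (9): a, b, c, d, e, f, g, h, i
  1-simplices (12): ab, ad, bc, bd, be, bf, bg, bh, bi, cf, eg, hi

giving chain groups C_0 ≅ Z^9, C_1 ≅ Z^12.

Boundary ∂_1: C_1 → C_0 maps an edge to its endpoints' difference, ∂[p,q] = q − p. For instance
  ∂cf = f − c.
As a 9×12 matrix over Z this has rank 8, with invariant factors (1,1,1,1,1,1,1,1).

Computing H_k = (kernel of ∂_k) / (image of ∂_{k+1}):

  H_0: rank C_0 − rank ∂_1 = 9 − 8 = 1, and the invariant factors of ∂_1 are all 1, so H_0 = Z.
  H_1: rank ker ∂_1 − rank ∂_2 = (12 − 8) − 0 = 4, and there is no ∂_2, so H_1 = Z^4.

As a check, the Euler characteristic is 9 − 12 = -3, which agrees with 1 − 4 = -3.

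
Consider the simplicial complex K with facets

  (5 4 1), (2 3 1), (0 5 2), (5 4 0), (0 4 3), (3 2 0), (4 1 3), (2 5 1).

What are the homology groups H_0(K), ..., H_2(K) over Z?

Order the vertices as 0 < 1 < 2 < 3 < 4 < 5. Listing each simplex with vertices in this order, K has dimension 2 with simplices:

  0-simplices (6): [0], [1], [2], [3], [4], [5]
  1-simplices (12): [0,2], [0,3], [0,4], [0,5], [1,2], [1,3], [1,4], [1,5], [2,3], [2,5], [3,4], [4,5]
  2-simplices (8): [0,2,3], [0,2,5], [0,3,4], [0,4,5], [1,2,3], [1,2,5], [1,3,4], [1,4,5]

so the chain groups are C_0 ≅ Z^6, C_1 ≅ Z^12, C_2 ≅ Z^8.

The boundary map ∂_1: C_1 → C_0 maps an edge to its endpoints' difference, ∂[p,q] = q − p. For instance
  ∂[3,4] = [4] − [3].
The 6×12 boundary matrix has rank 5 and Smith normal form diag(1,1,1,1,1).

∂_2: C_2 → C_1 maps a triangle to the signed sum of its edges. For instance
  ∂[1,2,5] = [2,5] − [1,5] + [1,2],
  ∂[0,2,3] = [2,3] − [0,3] + [0,2].
The resulting 12×8 matrix has rank 7, and its Smith normal form has invariant factors (1,1,1,1,1,1,1).

From H_k ≅ ker(∂_k) / im(∂_{k+1}) we obtain:

  H_0: rank C_0 − rank ∂_1 = 6 − 5 = 1, and the invariant factors of ∂_1 are all 1, so H_0 = Z.
  H_1: rank ker ∂_1 − rank ∂_2 = (12 − 5) − 7 = 0, and the invariant factors of ∂_2 are all 1, so H_1 = 0.
  H_2: rank ker ∂_2 − rank ∂_3 = (8 − 7) − 0 = 1, and there is no ∂_3, so H_2 = Z.

H_0 = Z,  H_1 = 0,  H_2 = Z.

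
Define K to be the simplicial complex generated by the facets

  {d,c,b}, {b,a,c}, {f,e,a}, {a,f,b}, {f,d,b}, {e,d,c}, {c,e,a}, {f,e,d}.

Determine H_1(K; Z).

Order the vertices as a < b < c < d < e < f. Listing each simplex with vertices in this order, K has dimension 2 with simplices:

  0-simplices (6): a, b, c, d, e, f
  1-simplices (12): ab, ac, ae, af, bc, bd, bf, cd, ce, de, df, ef
  2-simplices (8): abc, abf, ace, aef, bcd, bdf, cde, def

so the chain groups are C_0 ≅ Z^6, C_1 ≅ Z^12, C_2 ≅ Z^8.

Boundary ∂_1: C_1 → C_0 is given by ∂[p,q] = [q] − [p].
As a 6×12 matrix over Z this has rank 5, with invariant factors (1,1,1,1,1).

∂_2: C_2 → C_1 sends each 2-simplex [p,q,r] to [q,r] − [p,r] + [p,q]. For instance
  ∂bcd = cd − bd + bc,
  ∂ace = ce − ae + ac.
This gives a 12×8 integer matrix of rank 7; reducing to Smith normal form yields diagonal entries (1,1,1,1,1,1,1).

Now H_k = ker ∂_k / im ∂_{k+1}, so:

  H_1: rank ker ∂_1 − rank ∂_2 = (12 − 5) − 7 = 0, and the invariant factors of ∂_2 are all 1, so H_1 ≅ 0.

H_1 ≅ 0.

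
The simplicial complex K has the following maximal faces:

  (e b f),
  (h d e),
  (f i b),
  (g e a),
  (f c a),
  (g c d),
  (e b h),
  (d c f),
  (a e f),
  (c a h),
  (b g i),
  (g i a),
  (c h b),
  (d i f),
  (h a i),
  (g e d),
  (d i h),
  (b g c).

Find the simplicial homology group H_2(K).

Order the vertices as a < b < c < d < e < f < g < h < i. Listing each simplex with vertices in this order, K has dimension 2 with simplices:

  0-simplices (9): a, b, c, d, e, f, g, h, i
  1-simplices (27): ac, ae, af, ag, ah, ai, bc, be, bf, bg, bh, bi, cd, cf, cg, ch, de, df, dg, dh, di, ef, eg, eh, fi, gi, hi
  2-simplices (18): acf, ach, aef, aeg, agi, ahi, bcg, bch, bef, beh, bfi, bgi, cdf, cdg, deg, deh, dfi, dhi

Hence C_0 ≅ Z^9, C_1 ≅ Z^27, C_2 ≅ Z^18.

Boundary ∂_1: C_1 → C_0 is given by ∂[p,q] = [q] − [p]. For instance
  ∂dh = h − d.
This gives a 9×27 integer matrix of rank 8; reducing to Smith normal form yields diagonal entries (1,1,1,1,1,1,1,1).

Boundary ∂_2: C_2 → C_1 sends each 2-simplex [p,q,r] to [q,r] − [p,r] + [p,q]. For instance
  ∂beh = eh − bh + be,
  ∂bcg = cg − bg + bc.
The 27×18 boundary matrix has rank 17 and Smith normal form diag(1,1,1,1,1,1,1,1,1,1,1,1,1,1,1,1,1).

Reading off H_k = ker ∂_k / im ∂_{k+1}:

  H_2: rank ker ∂_2 − rank ∂_3 = (18 − 17) − 0 = 1, and there is no ∂_3, so H_2 = Z.

H_2 = Z.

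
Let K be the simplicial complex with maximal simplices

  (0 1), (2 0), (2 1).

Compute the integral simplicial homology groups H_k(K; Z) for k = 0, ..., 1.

H_0 ≅ Z,  H_1 ≅ Z.

Order the vertices as 0 < 1 < 2. Listing each simplex with vertices in this order, K has dimension 1 with simplices:

  0-simplices (3): [0], [1], [2]
  1-simplices (3): [0,1], [0,2], [1,2]

Hence C_0 ≅ Z^3, C_1 ≅ Z^3.

Boundary ∂_1: C_1 → C_0 sends each edge [p,q] (with p < q) to q − p. For instance
  ∂[0,2] = [2] − [0].
This gives a 3×3 integer matrix of rank 2; reducing to Smith normal form yields diagonal entries (1,1).

Computing H_k = (kernel of ∂_k) / (image of ∂_{k+1}):

  H_0: rank C_0 − rank ∂_1 = 3 − 2 = 1, and the invariant factors of ∂_1 are all 1, so H_0 ≅ Z.
  H_1: rank ker ∂_1 − rank ∂_2 = (3 − 2) − 0 = 1, and there is no ∂_2, so H_1 ≅ Z.

(K is a triangulation of the circle S^1.)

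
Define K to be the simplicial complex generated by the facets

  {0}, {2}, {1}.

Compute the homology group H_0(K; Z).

H_0 = Z^3.

Fix the vertex order 0 < 1 < 2 and write every simplex with vertices in increasing order. Then dim K = 0 and the simplices of K are:

  0-simplices (3): [0], [1], [2]

giving chain groups C_0 ≅ Z^3.

Now H_k = ker ∂_k / im ∂_{k+1}, so:

  H_0: rank C_0 − rank ∂_1 = 3 − 0 = 3, and there is no ∂_1, so H_0 ≅ Z^3.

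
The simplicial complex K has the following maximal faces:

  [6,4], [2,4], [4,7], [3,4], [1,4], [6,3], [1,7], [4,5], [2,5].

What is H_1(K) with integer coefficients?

H_1 ≅ Z^3.

K has 7 vertices, 9 edges.
rank ∂_1 = 6, rank ∂_2 = 0 ⇒ b_1 = 9 − 6 − 0 = 3. So H_1 ≅ Z^3.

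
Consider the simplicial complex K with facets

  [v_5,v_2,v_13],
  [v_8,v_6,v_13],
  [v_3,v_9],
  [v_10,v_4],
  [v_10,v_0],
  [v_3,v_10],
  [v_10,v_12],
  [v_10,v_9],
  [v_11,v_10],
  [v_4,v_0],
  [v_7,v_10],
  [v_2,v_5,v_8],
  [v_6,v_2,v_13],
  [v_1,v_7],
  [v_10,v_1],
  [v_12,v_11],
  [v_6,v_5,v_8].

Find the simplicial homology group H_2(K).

Fix the vertex order v_0 < v_1 < v_2 < v_3 < v_4 < v_5 < v_6 < v_7 < v_8 < v_9 < v_10 < v_11 < v_12 < v_13 and write every simplex with vertices in increasing order. Then dim K = 2 and the simplices of K are:

  0-simplices (14): [v_0], [v_1], [v_2], [v_3], [v_4], [v_5], [v_6], [v_7], [v_8], [v_9], [v_10], [v_11], [v_12], [v_13]
  1-simplices (22): (22 of them)
  2-simplices (5): [v_2,v_5,v_8], [v_2,v_5,v_13], [v_2,v_6,v_13], [v_5,v_6,v_8], [v_6,v_8,v_13]

so the chain groups are C_0 ≅ Z^14, C_1 ≅ Z^22, C_2 ≅ Z^5.

The boundary map ∂_1: C_1 → C_0 maps an edge to its endpoints' difference, ∂[p,q] = q − p. For instance
  ∂[v_7,v_10] = [v_10] − [v_7].
The 14×22 boundary matrix has rank 12 and Smith normal form diag(1,1,1,1,1,1,1,1,1,1,1,1).

Boundary ∂_2: C_2 → C_1 maps a triangle to the signed sum of its edges. For instance
  ∂[v_5,v_6,v_8] = [v_6,v_8] − [v_5,v_8] + [v_5,v_6],
  ∂[v_2,v_5,v_8] = [v_5,v_8] − [v_2,v_8] + [v_2,v_5].
This gives a 22×5 integer matrix of rank 5; reducing to Smith normal form yields diagonal entries (1,1,1,1,1).

Computing H_k = (kernel of ∂_k) / (image of ∂_{k+1}):

  H_2: rank ker ∂_2 − rank ∂_3 = (5 − 5) − 0 = 0, and there is no ∂_3, so H_2 = 0.

(K is a triangulation of the disjoint union of the Möbius band and a wedge of 4 circles.)

H_2 ≅ 0.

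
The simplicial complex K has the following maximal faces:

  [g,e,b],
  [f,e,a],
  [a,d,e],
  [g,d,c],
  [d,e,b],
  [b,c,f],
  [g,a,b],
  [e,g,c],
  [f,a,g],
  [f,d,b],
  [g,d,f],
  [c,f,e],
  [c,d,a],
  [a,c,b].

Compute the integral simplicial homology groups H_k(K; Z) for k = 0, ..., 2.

Order the vertices as a < b < c < d < e < f < g. Listing each simplex with vertices in this order, K has dimension 2 with simplices:

  0-simplices (7): a, b, c, d, e, f, g
  1-simplices (21): ab, ac, ad, ae, af, ag, bc, bd, be, bf, bg, cd, ce, cf, cg, de, df, dg, ef, eg, fg
  2-simplices (14): abc, abg, acd, ade, aef, afg, bcf, bde, bdf, beg, cdg, cef, ceg, dfg

so the chain groups are C_0 ≅ Z^7, C_1 ≅ Z^21, C_2 ≅ Z^14.

Boundary ∂_1: C_1 → C_0 sends each edge [p,q] (with p < q) to q − p. For instance
  ∂df = f − d.
The 7×21 boundary matrix has rank 6 and Smith normal form diag(1,1,1,1,1,1).

The boundary map ∂_2: C_2 → C_1 maps a triangle to the signed sum of its edges. For instance
  ∂abg = bg − ag + ab,
  ∂acd = cd − ad + ac.
This gives a 21×14 integer matrix of rank 13; reducing to Smith normal form yields diagonal entries (1,1,1,1,1,1,1,1,1,1,1,1,1).

Computing H_k = (kernel of ∂_k) / (image of ∂_{k+1}):

  H_0: rank C_0 − rank ∂_1 = 7 − 6 = 1, and the invariant factors of ∂_1 are all 1, so H_0 = Z.
  H_1: rank ker ∂_1 − rank ∂_2 = (21 − 6) − 13 = 2, and the invariant factors of ∂_2 are all 1, so H_1 = Z^2.
  H_2: rank ker ∂_2 − rank ∂_3 = (14 − 13) − 0 = 1, and there is no ∂_3, so H_2 = Z.

As a check, the Euler characteristic is 7 − 21 + 14 = 0, which agrees with 1 − 2 + 1 = 0.
(K is a triangulation of the torus T^2.)

H_0 = Z,  H_1 = Z^2,  H_2 = Z.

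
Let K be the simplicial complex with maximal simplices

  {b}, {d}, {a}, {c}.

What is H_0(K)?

H_0 = Z^4.

Take the total order a < b < c < d on the vertex set. Then K (dimension 0) consists of the simplices:

  0-simplices (4): a, b, c, d

Hence C_0 ≅ Z^4.

Reading off H_k = ker ∂_k / im ∂_{k+1}:

  H_0: rank C_0 − rank ∂_1 = 4 − 0 = 4, and there is no ∂_1, so H_0 = Z^4.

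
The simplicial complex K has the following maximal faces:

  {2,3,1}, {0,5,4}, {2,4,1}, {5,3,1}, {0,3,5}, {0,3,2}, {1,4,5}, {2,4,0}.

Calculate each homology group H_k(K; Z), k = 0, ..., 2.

We work with the vertex ordering 0 < 1 < 2 < 3 < 4 < 5. The simplices of K, each written with vertices in increasing order, are:

  0-simplices (6): [0], [1], [2], [3], [4], [5]
  1-simplices (12): [0,2], [0,3], [0,4], [0,5], [1,2], [1,3], [1,4], [1,5], [2,3], [2,4], [3,5], [4,5]
  2-simplices (8): [0,2,3], [0,2,4], [0,3,5], [0,4,5], [1,2,3], [1,2,4], [1,3,5], [1,4,5]

Hence C_0 ≅ Z^6, C_1 ≅ Z^12, C_2 ≅ Z^8.

Boundary ∂_1: C_1 → C_0 sends each edge [p,q] (with p < q) to q − p. For instance
  ∂[3,5] = [5] − [3].
The resulting 6×12 matrix has rank 5, and its Smith normal form has invariant factors (1,1,1,1,1).

Boundary ∂_2: C_2 → C_1 sends each 2-simplex [p,q,r] to [q,r] − [p,r] + [p,q]. For instance
  ∂[0,3,5] = [3,5] − [0,5] + [0,3],
  ∂[0,4,5] = [4,5] − [0,5] + [0,4].
As a 12×8 matrix over Z this has rank 7, with invariant factors (1,1,1,1,1,1,1).

Reading off H_k = ker ∂_k / im ∂_{k+1}:

  H_0: rank C_0 − rank ∂_1 = 6 − 5 = 1, and the invariant factors of ∂_1 are all 1, so H_0 = Z.
  H_1: rank ker ∂_1 − rank ∂_2 = (12 − 5) − 7 = 0, and the invariant factors of ∂_2 are all 1, so H_1 = 0.
  H_2: rank ker ∂_2 − rank ∂_3 = (8 − 7) − 0 = 1, and there is no ∂_3, so H_2 = Z.

As a check, the Euler characteristic is 6 − 12 + 8 = 2, which agrees with 1 − 0 + 1 = 2.
(K is a triangulation of the 2-sphere S^2.)

H_0 ≅ Z,  H_1 = 0,  H_2 ≅ Z.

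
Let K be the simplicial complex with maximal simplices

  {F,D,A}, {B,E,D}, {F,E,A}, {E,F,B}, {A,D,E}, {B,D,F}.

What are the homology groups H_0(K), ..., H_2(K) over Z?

Fix the vertex order A < B < D < E < F and write every simplex with vertices in increasing order. Then dim K = 2 and the simplices of K are:

  0-simplices (5): A, B, D, E, F
  1-simplices (9): AD, AE, AF, BD, BE, BF, DE, DF, EF
  2-simplices (6): ADE, ADF, AEF, BDE, BDF, BEF

so the chain groups are C_0 ≅ Z^5, C_1 ≅ Z^9, C_2 ≅ Z^6.

Boundary ∂_1: C_1 → C_0 sends each edge [p,q] (with p < q) to q − p.
The 5×9 boundary matrix has rank 4 and Smith normal form diag(1,1,1,1).

The boundary map ∂_2: C_2 → C_1 maps a triangle to the signed sum of its edges. For instance
  ∂BDF = DF − BF + BD,
  ∂AEF = EF − AF + AE.
The 9×6 boundary matrix has rank 5 and Smith normal form diag(1,1,1,1,1).

Computing H_k = (kernel of ∂_k) / (image of ∂_{k+1}):

  H_0: rank C_0 − rank ∂_1 = 5 − 4 = 1, and the invariant factors of ∂_1 are all 1, so H_0 ≅ Z.
  H_1: rank ker ∂_1 − rank ∂_2 = (9 − 4) − 5 = 0, and the invariant factors of ∂_2 are all 1, so H_1 ≅ 0.
  H_2: rank ker ∂_2 − rank ∂_3 = (6 − 5) − 0 = 1, and there is no ∂_3, so H_2 ≅ Z.

H_0 ≅ Z,  H_1 = 0,  H_2 ≅ Z.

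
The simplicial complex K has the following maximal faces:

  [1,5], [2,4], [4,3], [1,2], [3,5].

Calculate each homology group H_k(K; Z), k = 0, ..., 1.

K has 5 vertices, 5 edges.
rank ∂_0 = 0, rank ∂_1 = 4 ⇒ b_0 = 5 − 0 − 4 = 1; all invariant factors of ∂_1 are 1 so no torsion. So H_0 = Z.
rank ∂_1 = 4, rank ∂_2 = 0 ⇒ b_1 = 5 − 4 − 0 = 1. So H_1 = Z.

H_0 ≅ Z,  H_1 ≅ Z.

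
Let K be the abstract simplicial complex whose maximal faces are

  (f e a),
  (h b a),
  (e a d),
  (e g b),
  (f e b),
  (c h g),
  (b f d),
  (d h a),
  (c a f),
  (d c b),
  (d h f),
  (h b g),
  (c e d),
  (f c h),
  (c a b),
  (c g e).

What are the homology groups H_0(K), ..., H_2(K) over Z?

H_0 = Z,  H_1 = Z^2,  H_2 = Z.

K has 8 vertices, 24 edges, 16 triangles.
rank ∂_0 = 0, rank ∂_1 = 7 ⇒ b_0 = 8 − 0 − 7 = 1; all invariant factors of ∂_1 are 1 so no torsion. So H_0 ≅ Z.
rank ∂_1 = 7, rank ∂_2 = 15 ⇒ b_1 = 24 − 7 − 15 = 2; all invariant factors of ∂_2 are 1 so no torsion. So H_1 ≅ Z^2.
rank ∂_2 = 15, rank ∂_3 = 0 ⇒ b_2 = 16 − 15 − 0 = 1. So H_2 ≅ Z.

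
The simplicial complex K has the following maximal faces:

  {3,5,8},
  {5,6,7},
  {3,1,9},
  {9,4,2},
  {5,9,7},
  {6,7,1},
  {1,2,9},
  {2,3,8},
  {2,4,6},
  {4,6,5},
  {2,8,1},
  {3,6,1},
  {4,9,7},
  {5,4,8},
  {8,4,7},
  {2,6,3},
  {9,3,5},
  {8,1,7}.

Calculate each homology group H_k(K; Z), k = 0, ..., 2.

H_0 = Z,  H_1 = Z ⊕ Z_2,  H_2 = 0.

We work with the vertex ordering 1 < 2 < 3 < 4 < 5 < 6 < 7 < 8 < 9. The simplices of K, each written with vertices in increasing order, are:

  0-simplices (9): [1], [2], [3], [4], [5], [6], [7], [8], [9]
  1-simplices (27): (27 of them)
  2-simplices (18): [1,2,8], [1,2,9], [1,3,6], [1,3,9], [1,6,7], [1,7,8], [2,3,6], [2,3,8], [2,4,6], [2,4,9], [3,5,8], [3,5,9], [4,5,6], [4,5,8], [4,7,8], [4,7,9], [5,6,7], [5,7,9]

Hence C_0 ≅ Z^9, C_1 ≅ Z^27, C_2 ≅ Z^18.

The boundary map ∂_1: C_1 → C_0 is given by ∂[p,q] = [q] − [p].
The resulting 9×27 matrix has rank 8, and its Smith normal form has invariant factors (1,1,1,1,1,1,1,1).

The boundary map ∂_2: C_2 → C_1 acts by ∂[p,q,r] = [q,r] − [p,r] + [p,q]. For instance
  ∂[4,5,6] = [5,6] − [4,6] + [4,5],
  ∂[3,5,8] = [5,8] − [3,8] + [3,5].
The 27×18 boundary matrix has rank 18 and Smith normal form diag(1,1,1,1,1,1,1,1,1,1,1,1,1,1,1,1,1,2).

From H_k ≅ ker(∂_k) / im(∂_{k+1}) we obtain:

  H_0: rank C_0 − rank ∂_1 = 9 − 8 = 1, and the invariant factors of ∂_1 are all 1, so H_0 = Z.
  H_1: rank ker ∂_1 − rank ∂_2 = (27 − 8) − 18 = 1, and ∂_2 has invariant factor 2 > 1, so H_1 = Z ⊕ Z_2.
  H_2: rank ker ∂_2 − rank ∂_3 = (18 − 18) − 0 = 0, and there is no ∂_3, so H_2 = 0.

As a check, the Euler characteristic is 9 − 27 + 18 = 0, which agrees with 1 − 1 + 0 = 0.
(K is a triangulation of the Klein bottle.)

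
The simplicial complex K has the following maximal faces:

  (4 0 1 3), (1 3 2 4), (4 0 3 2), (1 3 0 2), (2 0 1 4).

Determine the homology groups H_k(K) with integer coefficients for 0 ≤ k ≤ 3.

We work with the vertex ordering 0 < 1 < 2 < 3 < 4. The simplices of K, each written with vertices in increasing order, are:

  0-simplices (5): [0], [1], [2], [3], [4]
  1-simplices (10): [0,1], [0,2], [0,3], [0,4], [1,2], [1,3], [1,4], [2,3], [2,4], [3,4]
  2-simplices (10): [0,1,2], [0,1,3], [0,1,4], [0,2,3], [0,2,4], [0,3,4], [1,2,3], [1,2,4], [1,3,4], [2,3,4]
  3-simplices (5): [0,1,2,3], [0,1,2,4], [0,1,3,4], [0,2,3,4], [1,2,3,4]

giving chain groups C_0 ≅ Z^5, C_1 ≅ Z^10, C_2 ≅ Z^10, C_3 ≅ Z^5.

Boundary ∂_1: C_1 → C_0 sends each edge [p,q] (with p < q) to q − p. For instance
  ∂[0,1] = [1] − [0].
As a 5×10 matrix over Z this has rank 4, with invariant factors (1,1,1,1).

∂_2: C_2 → C_1 acts by ∂[p,q,r] = [q,r] − [p,r] + [p,q]. For instance
  ∂[0,1,3] = [1,3] − [0,3] + [0,1],
  ∂[0,3,4] = [3,4] − [0,4] + [0,3].
This gives a 10×10 integer matrix of rank 6; reducing to Smith normal form yields diagonal entries (1,1,1,1,1,1).

∂_3: C_3 → C_2 sends each 3-simplex σ to the alternating sum Σ_i (−1)^i (σ with its i-th vertex removed). For instance
  ∂[0,1,2,4] = [1,2,4] − [0,2,4] + [0,1,4] − [0,1,2],
  ∂[0,1,3,4] = [1,3,4] − [0,3,4] + [0,1,4] − [0,1,3].
The resulting 10×5 matrix has rank 4, and its Smith normal form has invariant factors (1,1,1,1).

Now H_k = ker ∂_k / im ∂_{k+1}, so:

  H_0: rank C_0 − rank ∂_1 = 5 − 4 = 1, and the invariant factors of ∂_1 are all 1, so H_0 ≅ Z.
  H_1: rank ker ∂_1 − rank ∂_2 = (10 − 4) − 6 = 0, and the invariant factors of ∂_2 are all 1, so H_1 ≅ 0.
  H_2: rank ker ∂_2 − rank ∂_3 = (10 − 6) − 4 = 0, and the invariant factors of ∂_3 are all 1, so H_2 ≅ 0.
  H_3: rank ker ∂_3 − rank ∂_4 = (5 − 4) − 0 = 1, and there is no ∂_4, so H_3 ≅ Z.

(K is a triangulation of the 3-sphere S^3.)

H_0 = Z,  H_1 = 0,  H_2 = 0,  H_3 = Z.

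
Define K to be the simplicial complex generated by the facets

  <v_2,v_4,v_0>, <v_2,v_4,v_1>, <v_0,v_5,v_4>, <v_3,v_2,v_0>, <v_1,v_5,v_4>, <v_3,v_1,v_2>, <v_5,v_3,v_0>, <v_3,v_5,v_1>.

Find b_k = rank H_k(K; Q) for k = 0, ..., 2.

b_0 = 1, b_1 = 0, b_2 = 1.

Order the vertices as v_0 < v_1 < v_2 < v_3 < v_4 < v_5. Listing each simplex with vertices in this order, K has dimension 2 with simplices:

  0-simplices (6): [v_0], [v_1], [v_2], [v_3], [v_4], [v_5]
  1-simplices (12): [v_0,v_2], [v_0,v_3], [v_0,v_4], [v_0,v_5], [v_1,v_2], [v_1,v_3], [v_1,v_4], [v_1,v_5], [v_2,v_3], [v_2,v_4], [v_3,v_5], [v_4,v_5]
  2-simplices (8): [v_0,v_2,v_3], [v_0,v_2,v_4], [v_0,v_3,v_5], [v_0,v_4,v_5], [v_1,v_2,v_3], [v_1,v_2,v_4], [v_1,v_3,v_5], [v_1,v_4,v_5]

so the chain groups are C_0 ≅ Z^6, C_1 ≅ Z^12, C_2 ≅ Z^8.

The boundary map ∂_1: C_1 → C_0 is given by ∂[p,q] = [q] − [p].
As a 6×12 matrix over Z this has rank 5, with invariant factors (1,1,1,1,1).

∂_2: C_2 → C_1 acts by ∂[p,q,r] = [q,r] − [p,r] + [p,q]. For instance
  ∂[v_0,v_2,v_3] = [v_2,v_3] − [v_0,v_3] + [v_0,v_2],
  ∂[v_0,v_3,v_5] = [v_3,v_5] − [v_0,v_5] + [v_0,v_3].
The 12×8 boundary matrix has rank 7 and Smith normal form diag(1,1,1,1,1,1,1).

Now H_k = ker ∂_k / im ∂_{k+1}, so:

  H_0: rank C_0 − rank ∂_1 = 6 − 5 = 1, and the invariant factors of ∂_1 are all 1, so H_0 = Z.
  H_1: rank ker ∂_1 − rank ∂_2 = (12 − 5) − 7 = 0, and the invariant factors of ∂_2 are all 1, so H_1 = 0.
  H_2: rank ker ∂_2 − rank ∂_3 = (8 − 7) − 0 = 1, and there is no ∂_3, so H_2 = Z.

(K is a triangulation of the 2-sphere S^2.)

Hence the Betti numbers are b_0 = 1, b_1 = 0, b_2 = 1.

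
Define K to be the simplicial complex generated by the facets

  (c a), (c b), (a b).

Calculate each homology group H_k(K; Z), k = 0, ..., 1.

Take the total order a < b < c on the vertex set. Then K (dimension 1) consists of the simplices:

  0-simplices (3): a, b, c
  1-simplices (3): ab, ac, bc

Hence C_0 ≅ Z^3, C_1 ≅ Z^3.

The boundary map ∂_1: C_1 → C_0 is given by ∂[p,q] = [q] − [p]. For instance
  ∂ac = c − a.
As a 3×3 matrix over Z this has rank 2, with invariant factors (1,1).

Now H_k = ker ∂_k / im ∂_{k+1}, so:

  H_0: rank C_0 − rank ∂_1 = 3 − 2 = 1, and the invariant factors of ∂_1 are all 1, so H_0 ≅ Z.
  H_1: rank ker ∂_1 − rank ∂_2 = (3 − 2) − 0 = 1, and there is no ∂_2, so H_1 ≅ Z.

H_0 ≅ Z,  H_1 ≅ Z.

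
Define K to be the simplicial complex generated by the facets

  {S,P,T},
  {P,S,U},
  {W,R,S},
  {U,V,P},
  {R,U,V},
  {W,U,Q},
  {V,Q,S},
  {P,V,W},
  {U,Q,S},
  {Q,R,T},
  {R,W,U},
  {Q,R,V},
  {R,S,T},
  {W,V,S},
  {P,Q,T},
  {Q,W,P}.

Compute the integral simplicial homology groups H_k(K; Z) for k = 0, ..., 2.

Order the vertices as P < Q < R < S < T < U < V < W. Listing each simplex with vertices in this order, K has dimension 2 with simplices:

  0-simplices (8): P, Q, R, S, T, U, V, W
  1-simplices (24): PQ, PS, PT, PU, PV, PW, QR, QS, QT, QU, QV, QW, RS, RT, RU, RV, RW, ST, SU, SV, SW, UV, UW, VW
  2-simplices (16): PQT, PQW, PST, PSU, PUV, PVW, QRT, QRV, QSU, QSV, QUW, RST, RSW, RUV, RUW, SVW

so the chain groups are C_0 ≅ Z^8, C_1 ≅ Z^24, C_2 ≅ Z^16.

Boundary ∂_1: C_1 → C_0 sends each edge [p,q] (with p < q) to q − p. For instance
  ∂SU = U − S.
The 8×24 boundary matrix has rank 7 and Smith normal form diag(1,1,1,1,1,1,1).

The boundary map ∂_2: C_2 → C_1 acts by ∂[p,q,r] = [q,r] − [p,r] + [p,q]. For instance
  ∂QUW = UW − QW + QU,
  ∂QRV = RV − QV + QR.
The resulting 24×16 matrix has rank 15, and its Smith normal form has invariant factors (1,1,1,1,1,1,1,1,1,1,1,1,1,1,1).

Reading off H_k = ker ∂_k / im ∂_{k+1}:

  H_0: rank C_0 − rank ∂_1 = 8 − 7 = 1, and the invariant factors of ∂_1 are all 1, so H_0 ≅ Z.
  H_1: rank ker ∂_1 − rank ∂_2 = (24 − 7) − 15 = 2, and the invariant factors of ∂_2 are all 1, so H_1 ≅ Z^2.
  H_2: rank ker ∂_2 − rank ∂_3 = (16 − 15) − 0 = 1, and there is no ∂_3, so H_2 ≅ Z.

(K is a triangulation of the torus T^2.)

H_0 ≅ Z,  H_1 ≅ Z^2,  H_2 ≅ Z.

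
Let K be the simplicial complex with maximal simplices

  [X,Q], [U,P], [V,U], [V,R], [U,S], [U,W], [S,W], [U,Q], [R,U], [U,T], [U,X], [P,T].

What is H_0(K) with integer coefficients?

Take the total order P < Q < R < S < T < U < V < W < X on the vertex set. Then K (dimension 1) consists of the simplices:

  0-simplices (9): P, Q, R, S, T, U, V, W, X
  1-simplices (12): PT, PU, QU, QX, RU, RV, SU, SW, TU, UV, UW, UX

giving chain groups C_0 ≅ Z^9, C_1 ≅ Z^12.

∂_1: C_1 → C_0 sends each edge [p,q] (with p < q) to q − p. For instance
  ∂UW = W − U.
The 9×12 boundary matrix has rank 8 and Smith normal form diag(1,1,1,1,1,1,1,1).

From H_k ≅ ker(∂_k) / im(∂_{k+1}) we obtain:

  H_0: rank C_0 − rank ∂_1 = 9 − 8 = 1, and the invariant factors of ∂_1 are all 1, so H_0 = Z.

(K is a triangulation of a wedge of 4 circles.)

H_0 = Z.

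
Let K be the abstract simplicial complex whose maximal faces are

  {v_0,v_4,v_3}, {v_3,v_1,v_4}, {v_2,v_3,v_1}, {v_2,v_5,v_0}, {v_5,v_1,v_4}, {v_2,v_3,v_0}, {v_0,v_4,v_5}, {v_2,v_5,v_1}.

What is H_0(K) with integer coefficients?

H_0 ≅ Z.

Fix the vertex order v_0 < v_1 < v_2 < v_3 < v_4 < v_5 and write every simplex with vertices in increasing order. Then dim K = 2 and the simplices of K are:

  0-simplices (6): [v_0], [v_1], [v_2], [v_3], [v_4], [v_5]
  1-simplices (12): [v_0,v_2], [v_0,v_3], [v_0,v_4], [v_0,v_5], [v_1,v_2], [v_1,v_3], [v_1,v_4], [v_1,v_5], [v_2,v_3], [v_2,v_5], [v_3,v_4], [v_4,v_5]
  2-simplices (8): [v_0,v_2,v_3], [v_0,v_2,v_5], [v_0,v_3,v_4], [v_0,v_4,v_5], [v_1,v_2,v_3], [v_1,v_2,v_5], [v_1,v_3,v_4], [v_1,v_4,v_5]

Hence C_0 ≅ Z^6, C_1 ≅ Z^12, C_2 ≅ Z^8.

∂_1: C_1 → C_0 sends each edge [p,q] (with p < q) to q − p. For instance
  ∂[v_1,v_4] = [v_4] − [v_1].
The resulting 6×12 matrix has rank 5, and its Smith normal form has invariant factors (1,1,1,1,1).

The boundary map ∂_2: C_2 → C_1 maps a triangle to the signed sum of its edges. For instance
  ∂[v_0,v_2,v_3] = [v_2,v_3] − [v_0,v_3] + [v_0,v_2],
  ∂[v_1,v_2,v_5] = [v_2,v_5] − [v_1,v_5] + [v_1,v_2].
As a 12×8 matrix over Z this has rank 7, with invariant factors (1,1,1,1,1,1,1).

Computing H_k = (kernel of ∂_k) / (image of ∂_{k+1}):

  H_0: rank C_0 − rank ∂_1 = 6 − 5 = 1, and the invariant factors of ∂_1 are all 1, so H_0 = Z.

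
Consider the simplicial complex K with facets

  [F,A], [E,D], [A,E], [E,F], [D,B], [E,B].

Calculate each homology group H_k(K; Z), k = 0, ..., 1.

Fix the vertex order A < B < D < E < F and write every simplex with vertices in increasing order. Then dim K = 1 and the simplices of K are:

  0-simplices (5): A, B, D, E, F
  1-simplices (6): AE, AF, BD, BE, DE, EF

giving chain groups C_0 ≅ Z^5, C_1 ≅ Z^6.

The boundary map ∂_1: C_1 → C_0 sends each edge [p,q] (with p < q) to q − p. For instance
  ∂AF = F − A.
The resulting 5×6 matrix has rank 4, and its Smith normal form has invariant factors (1,1,1,1).

Now H_k = ker ∂_k / im ∂_{k+1}, so:

  H_0: rank C_0 − rank ∂_1 = 5 − 4 = 1, and the invariant factors of ∂_1 are all 1, so H_0 = Z.
  H_1: rank ker ∂_1 − rank ∂_2 = (6 − 4) − 0 = 2, and there is no ∂_2, so H_1 = Z^2.

H_0 ≅ Z,  H_1 ≅ Z^2.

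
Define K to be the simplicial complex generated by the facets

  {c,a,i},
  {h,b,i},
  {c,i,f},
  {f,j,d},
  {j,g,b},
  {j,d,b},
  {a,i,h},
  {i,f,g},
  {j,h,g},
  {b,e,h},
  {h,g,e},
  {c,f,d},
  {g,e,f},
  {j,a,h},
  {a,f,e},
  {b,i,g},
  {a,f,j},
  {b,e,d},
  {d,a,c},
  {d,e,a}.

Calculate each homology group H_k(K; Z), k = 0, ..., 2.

H_0 ≅ Z,  H_1 ≅ Z ⊕ Z/2Z,  H_2 = 0.

Order the vertices as a < b < c < d < e < f < g < h < i < j. Listing each simplex with vertices in this order, K has dimension 2 with simplices:

  0-simplices (10): a, b, c, d, e, f, g, h, i, j
  1-simplices (30): ac, ad, ae, af, ah, ai, aj, bd, be, bg, bh, bi, bj, cd, cf, ci, de, df, dj, ef, eg, eh, fg, fi, fj, gh, gi, gj, hi, hj
  2-simplices (20): acd, aci, ade, aef, afj, ahi, ahj, bde, bdj, beh, bgi, bgj, bhi, cdf, cfi, dfj, efg, egh, fgi, ghj

so the chain groups are C_0 ≅ Z^10, C_1 ≅ Z^30, C_2 ≅ Z^20.

Boundary ∂_1: C_1 → C_0 is given by ∂[p,q] = [q] − [p]. For instance
  ∂bi = i − b.
The resulting 10×30 matrix has rank 9, and its Smith normal form has invariant factors (1,1,1,1,1,1,1,1,1).

The boundary map ∂_2: C_2 → C_1 maps a triangle to the signed sum of its edges. For instance
  ∂fgi = gi − fi + fg,
  ∂afj = fj − aj + af.
The resulting 30×20 matrix has rank 20, and its Smith normal form has invariant factors (1,1,1,1,1,1,1,1,1,1,1,1,1,1,1,1,1,1,1,2).

Reading off H_k = ker ∂_k / im ∂_{k+1}:

  H_0: rank C_0 − rank ∂_1 = 10 − 9 = 1, and the invariant factors of ∂_1 are all 1, so H_0 = Z.
  H_1: rank ker ∂_1 − rank ∂_2 = (30 − 9) − 20 = 1, and ∂_2 has invariant factor 2 > 1, so H_1 = Z ⊕ Z/2Z.
  H_2: rank ker ∂_2 − rank ∂_3 = (20 − 20) − 0 = 0, and there is no ∂_3, so H_2 = 0.

As a check, the Euler characteristic is 10 − 30 + 20 = 0, which agrees with 1 − 1 + 0 = 0.
(K is a triangulation of the Klein bottle.)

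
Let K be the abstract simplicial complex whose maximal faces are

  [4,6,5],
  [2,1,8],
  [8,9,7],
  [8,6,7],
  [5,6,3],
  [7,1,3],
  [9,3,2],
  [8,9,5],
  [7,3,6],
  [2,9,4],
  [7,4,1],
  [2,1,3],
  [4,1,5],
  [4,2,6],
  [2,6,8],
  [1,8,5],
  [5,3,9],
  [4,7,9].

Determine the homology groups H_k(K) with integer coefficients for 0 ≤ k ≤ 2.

H_0 ≅ Z,  H_1 ≅ Z^2,  H_2 ≅ Z.

Take the total order 1 < 2 < 3 < 4 < 5 < 6 < 7 < 8 < 9 on the vertex set. Then K (dimension 2) consists of the simplices:

  0-simplices (9): [1], [2], [3], [4], [5], [6], [7], [8], [9]
  1-simplices (27): (27 of them)
  2-simplices (18): [1,2,3], [1,2,8], [1,3,7], [1,4,5], [1,4,7], [1,5,8], [2,3,9], [2,4,6], [2,4,9], [2,6,8], [3,5,6], [3,5,9], [3,6,7], [4,5,6], [4,7,9], [5,8,9], [6,7,8], [7,8,9]

giving chain groups C_0 ≅ Z^9, C_1 ≅ Z^27, C_2 ≅ Z^18.

∂_1: C_1 → C_0 is given by ∂[p,q] = [q] − [p]. For instance
  ∂[5,6] = [6] − [5].
The resulting 9×27 matrix has rank 8, and its Smith normal form has invariant factors (1,1,1,1,1,1,1,1).

The boundary map ∂_2: C_2 → C_1 sends each 2-simplex [p,q,r] to [q,r] − [p,r] + [p,q]. For instance
  ∂[3,6,7] = [6,7] − [3,7] + [3,6],
  ∂[4,5,6] = [5,6] − [4,6] + [4,5].
This gives a 27×18 integer matrix of rank 17; reducing to Smith normal form yields diagonal entries (1,1,1,1,1,1,1,1,1,1,1,1,1,1,1,1,1).

Reading off H_k = ker ∂_k / im ∂_{k+1}:

  H_0: rank C_0 − rank ∂_1 = 9 − 8 = 1, and the invariant factors of ∂_1 are all 1, so H_0 ≅ Z.
  H_1: rank ker ∂_1 − rank ∂_2 = (27 − 8) − 17 = 2, and the invariant factors of ∂_2 are all 1, so H_1 ≅ Z^2.
  H_2: rank ker ∂_2 − rank ∂_3 = (18 − 17) − 0 = 1, and there is no ∂_3, so H_2 ≅ Z.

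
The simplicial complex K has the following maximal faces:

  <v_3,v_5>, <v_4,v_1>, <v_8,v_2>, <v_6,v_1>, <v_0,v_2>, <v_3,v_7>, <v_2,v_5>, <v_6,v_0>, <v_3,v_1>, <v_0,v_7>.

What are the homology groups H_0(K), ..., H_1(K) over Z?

We work with the vertex ordering v_0 < v_1 < v_2 < v_3 < v_4 < v_5 < v_6 < v_7 < v_8. The simplices of K, each written with vertices in increasing order, are:

  0-simplices (9): [v_0], [v_1], [v_2], [v_3], [v_4], [v_5], [v_6], [v_7], [v_8]
  1-simplices (10): [v_0,v_2], [v_0,v_6], [v_0,v_7], [v_1,v_3], [v_1,v_4], [v_1,v_6], [v_2,v_5], [v_2,v_8], [v_3,v_5], [v_3,v_7]

so the chain groups are C_0 ≅ Z^9, C_1 ≅ Z^10.

∂_1: C_1 → C_0 maps an edge to its endpoints' difference, ∂[p,q] = q − p. For instance
  ∂[v_0,v_6] = [v_6] − [v_0].
This gives a 9×10 integer matrix of rank 8; reducing to Smith normal form yields diagonal entries (1,1,1,1,1,1,1,1).

Computing H_k = (kernel of ∂_k) / (image of ∂_{k+1}):

  H_0: rank C_0 − rank ∂_1 = 9 − 8 = 1, and the invariant factors of ∂_1 are all 1, so H_0 ≅ Z.
  H_1: rank ker ∂_1 − rank ∂_2 = (10 − 8) − 0 = 2, and there is no ∂_2, so H_1 ≅ Z^2.

H_0 ≅ Z,  H_1 ≅ Z^2.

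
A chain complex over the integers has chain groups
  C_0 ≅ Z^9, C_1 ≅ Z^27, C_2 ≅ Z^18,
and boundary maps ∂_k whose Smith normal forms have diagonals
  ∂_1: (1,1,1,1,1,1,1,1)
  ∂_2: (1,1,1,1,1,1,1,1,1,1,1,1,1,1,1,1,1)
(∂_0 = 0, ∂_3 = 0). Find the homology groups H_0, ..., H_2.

H_0 ≅ Z,  H_1 ≅ Z^2,  H_2 ≅ Z.

H_0: b_0 = 9 − 0 − 8 = 1; torsion from ∂_1 factors > 1: none. So H_0 ≅ Z.
H_1: b_1 = 27 − 8 − 17 = 2; torsion from ∂_2 factors > 1: none. So H_1 ≅ Z^2.
H_2: b_2 = 18 − 17 − 0 = 1; torsion from ∂_3 factors > 1: none. So H_2 ≅ Z.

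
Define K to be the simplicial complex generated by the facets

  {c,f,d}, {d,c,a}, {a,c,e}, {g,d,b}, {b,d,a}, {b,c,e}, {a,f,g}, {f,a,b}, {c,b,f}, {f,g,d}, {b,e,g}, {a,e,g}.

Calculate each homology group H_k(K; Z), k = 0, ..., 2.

Fix the vertex order a < b < c < d < e < f < g and write every simplex with vertices in increasing order. Then dim K = 2 and the simplices of K are:

  0-simplices (7): a, b, c, d, e, f, g
  1-simplices (18): ab, ac, ad, ae, af, ag, bc, bd, be, bf, bg, cd, ce, cf, df, dg, eg, fg
  2-simplices (12): abd, abf, acd, ace, aeg, afg, bce, bcf, bdg, beg, cdf, dfg

so the chain groups are C_0 ≅ Z^7, C_1 ≅ Z^18, C_2 ≅ Z^12.

Boundary ∂_1: C_1 → C_0 sends each edge [p,q] (with p < q) to q − p.
As a 7×18 matrix over Z this has rank 6, with invariant factors (1,1,1,1,1,1).

∂_2: C_2 → C_1 maps a triangle to the signed sum of its edges. For instance
  ∂abd = bd − ad + ab,
  ∂bcf = cf − bf + bc.
The resulting 18×12 matrix has rank 12, and its Smith normal form has invariant factors (1,1,1,1,1,1,1,1,1,1,1,2).

From H_k ≅ ker(∂_k) / im(∂_{k+1}) we obtain:

  H_0: rank C_0 − rank ∂_1 = 7 − 6 = 1, and the invariant factors of ∂_1 are all 1, so H_0 = Z.
  H_1: rank ker ∂_1 − rank ∂_2 = (18 − 6) − 12 = 0, and ∂_2 has invariant factor 2 > 1, so H_1 = Z/2.
  H_2: rank ker ∂_2 − rank ∂_3 = (12 − 12) − 0 = 0, and there is no ∂_3, so H_2 = 0.

As a check, the Euler characteristic is 7 − 18 + 12 = 1, which agrees with 1 − 0 + 0 = 1.
(K is a triangulation of the real projective plane RP^2.)

H_0 ≅ Z,  H_1 ≅ Z/2,  H_2 = 0.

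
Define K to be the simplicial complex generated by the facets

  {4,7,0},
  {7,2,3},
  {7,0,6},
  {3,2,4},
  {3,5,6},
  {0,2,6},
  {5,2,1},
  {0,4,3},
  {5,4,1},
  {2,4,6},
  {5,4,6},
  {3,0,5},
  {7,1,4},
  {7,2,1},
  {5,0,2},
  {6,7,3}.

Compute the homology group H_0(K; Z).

Take the total order 0 < 1 < 2 < 3 < 4 < 5 < 6 < 7 on the vertex set. Then K (dimension 2) consists of the simplices:

  0-simplices (8): [0], [1], [2], [3], [4], [5], [6], [7]
  1-simplices (24): (24 of them)
  2-simplices (16): [0,2,5], [0,2,6], [0,3,4], [0,3,5], [0,4,7], [0,6,7], [1,2,5], [1,2,7], [1,4,5], [1,4,7], [2,3,4], [2,3,7], [2,4,6], [3,5,6], [3,6,7], [4,5,6]

Hence C_0 ≅ Z^8, C_1 ≅ Z^24, C_2 ≅ Z^16.

The boundary map ∂_1: C_1 → C_0 is given by ∂[p,q] = [q] − [p].
The 8×24 boundary matrix has rank 7 and Smith normal form diag(1,1,1,1,1,1,1).

The boundary map ∂_2: C_2 → C_1 acts by ∂[p,q,r] = [q,r] − [p,r] + [p,q]. For instance
  ∂[0,2,6] = [2,6] − [0,6] + [0,2],
  ∂[0,3,4] = [3,4] − [0,4] + [0,3].
The resulting 24×16 matrix has rank 15, and its Smith normal form has invariant factors (1,1,1,1,1,1,1,1,1,1,1,1,1,1,1).

From H_k ≅ ker(∂_k) / im(∂_{k+1}) we obtain:

  H_0: rank C_0 − rank ∂_1 = 8 − 7 = 1, and the invariant factors of ∂_1 are all 1, so H_0 ≅ Z.

H_0 = Z.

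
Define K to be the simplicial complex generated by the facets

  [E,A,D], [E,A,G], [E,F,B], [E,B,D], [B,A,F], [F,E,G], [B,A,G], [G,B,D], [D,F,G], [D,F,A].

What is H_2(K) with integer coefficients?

K has 6 vertices, 15 edges, 10 triangles.
rank ∂_2 = 10, rank ∂_3 = 0 ⇒ b_2 = 10 − 10 − 0 = 0. So H_2 ≅ 0.

H_2 ≅ 0.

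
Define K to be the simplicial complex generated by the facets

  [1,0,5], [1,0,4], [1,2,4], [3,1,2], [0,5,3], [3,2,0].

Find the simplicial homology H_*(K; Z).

We work with the vertex ordering 0 < 1 < 2 < 3 < 4 < 5. The simplices of K, each written with vertices in increasing order, are:

  0-simplices (6): [0], [1], [2], [3], [4], [5]
  1-simplices (12): [0,1], [0,2], [0,3], [0,4], [0,5], [1,2], [1,3], [1,4], [1,5], [2,3], [2,4], [3,5]
  2-simplices (6): [0,1,4], [0,1,5], [0,2,3], [0,3,5], [1,2,3], [1,2,4]

giving chain groups C_0 ≅ Z^6, C_1 ≅ Z^12, C_2 ≅ Z^6.

∂_1: C_1 → C_0 is given by ∂[p,q] = [q] − [p].
The 6×12 boundary matrix has rank 5 and Smith normal form diag(1,1,1,1,1).

Boundary ∂_2: C_2 → C_1 acts by ∂[p,q,r] = [q,r] − [p,r] + [p,q]. For instance
  ∂[0,3,5] = [3,5] − [0,5] + [0,3],
  ∂[0,1,4] = [1,4] − [0,4] + [0,1].
The resulting 12×6 matrix has rank 6, and its Smith normal form has invariant factors (1,1,1,1,1,1).

Now H_k = ker ∂_k / im ∂_{k+1}, so:

  H_0: rank C_0 − rank ∂_1 = 6 − 5 = 1, and the invariant factors of ∂_1 are all 1, so H_0 ≅ Z.
  H_1: rank ker ∂_1 − rank ∂_2 = (12 − 5) − 6 = 1, and the invariant factors of ∂_2 are all 1, so H_1 ≅ Z.
  H_2: rank ker ∂_2 − rank ∂_3 = (6 − 6) − 0 = 0, and there is no ∂_3, so H_2 ≅ 0.

As a check, the Euler characteristic is 6 − 12 + 6 = 0, which agrees with 1 − 1 + 0 = 0.

H_0 ≅ Z,  H_1 ≅ Z,  H_2 = 0.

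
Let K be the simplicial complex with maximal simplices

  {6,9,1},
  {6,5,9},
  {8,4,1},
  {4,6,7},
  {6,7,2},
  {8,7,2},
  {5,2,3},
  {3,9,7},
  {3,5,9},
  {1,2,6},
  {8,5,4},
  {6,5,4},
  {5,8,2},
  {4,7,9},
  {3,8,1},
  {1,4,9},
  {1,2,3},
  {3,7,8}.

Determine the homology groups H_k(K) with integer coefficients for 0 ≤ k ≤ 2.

H_0 ≅ Z,  H_1 ≅ Z ⊕ Z/2Z,  H_2 = 0.

Order the vertices as 1 < 2 < 3 < 4 < 5 < 6 < 7 < 8 < 9. Listing each simplex with vertices in this order, K has dimension 2 with simplices:

  0-simplices (9): [1], [2], [3], [4], [5], [6], [7], [8], [9]
  1-simplices (27): (27 of them)
  2-simplices (18): [1,2,3], [1,2,6], [1,3,8], [1,4,8], [1,4,9], [1,6,9], [2,3,5], [2,5,8], [2,6,7], [2,7,8], [3,5,9], [3,7,8], [3,7,9], [4,5,6], [4,5,8], [4,6,7], [4,7,9], [5,6,9]

so the chain groups are C_0 ≅ Z^9, C_1 ≅ Z^27, C_2 ≅ Z^18.

The boundary map ∂_1: C_1 → C_0 is given by ∂[p,q] = [q] − [p]. For instance
  ∂[5,9] = [9] − [5].
As a 9×27 matrix over Z this has rank 8, with invariant factors (1,1,1,1,1,1,1,1).

∂_2: C_2 → C_1 maps a triangle to the signed sum of its edges. For instance
  ∂[4,7,9] = [7,9] − [4,9] + [4,7],
  ∂[1,3,8] = [3,8] − [1,8] + [1,3].
As a 27×18 matrix over Z this has rank 18, with invariant factors (1,1,1,1,1,1,1,1,1,1,1,1,1,1,1,1,1,2).

From H_k ≅ ker(∂_k) / im(∂_{k+1}) we obtain:

  H_0: rank C_0 − rank ∂_1 = 9 − 8 = 1, and the invariant factors of ∂_1 are all 1, so H_0 = Z.
  H_1: rank ker ∂_1 − rank ∂_2 = (27 − 8) − 18 = 1, and ∂_2 has invariant factor 2 > 1, so H_1 = Z ⊕ Z/2Z.
  H_2: rank ker ∂_2 − rank ∂_3 = (18 − 18) − 0 = 0, and there is no ∂_3, so H_2 = 0.

(K is a triangulation of the Klein bottle.)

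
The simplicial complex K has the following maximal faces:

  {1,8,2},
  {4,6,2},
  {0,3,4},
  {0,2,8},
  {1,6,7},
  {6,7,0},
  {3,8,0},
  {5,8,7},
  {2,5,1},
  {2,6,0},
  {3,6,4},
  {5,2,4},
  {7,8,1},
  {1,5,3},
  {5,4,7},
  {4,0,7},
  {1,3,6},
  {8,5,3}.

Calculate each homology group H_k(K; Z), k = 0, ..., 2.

K has 9 vertices, 27 edges, 18 triangles.
rank ∂_0 = 0, rank ∂_1 = 8 ⇒ b_0 = 9 − 0 − 8 = 1; all invariant factors of ∂_1 are 1 so no torsion. So H_0 = Z.
rank ∂_1 = 8, rank ∂_2 = 18 ⇒ b_1 = 27 − 8 − 18 = 1; ∂_2 has invariant factor(s) [2] giving torsion. So H_1 = Z ⊕ Z/2.
rank ∂_2 = 18, rank ∂_3 = 0 ⇒ b_2 = 18 − 18 − 0 = 0. So H_2 = 0.

H_0 = Z,  H_1 = Z ⊕ Z/2,  H_2 = 0.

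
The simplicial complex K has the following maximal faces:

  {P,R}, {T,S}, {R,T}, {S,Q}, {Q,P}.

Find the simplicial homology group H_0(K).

Fix the vertex order P < Q < R < S < T and write every simplex with vertices in increasing order. Then dim K = 1 and the simplices of K are:

  0-simplices (5): P, Q, R, S, T
  1-simplices (5): PQ, PR, QS, RT, ST

giving chain groups C_0 ≅ Z^5, C_1 ≅ Z^5.

Boundary ∂_1: C_1 → C_0 is given by ∂[p,q] = [q] − [p]. For instance
  ∂PR = R − P.
The 5×5 boundary matrix has rank 4 and Smith normal form diag(1,1,1,1).

From H_k ≅ ker(∂_k) / im(∂_{k+1}) we obtain:

  H_0: rank C_0 − rank ∂_1 = 5 − 4 = 1, and the invariant factors of ∂_1 are all 1, so H_0 = Z.

H_0 ≅ Z.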